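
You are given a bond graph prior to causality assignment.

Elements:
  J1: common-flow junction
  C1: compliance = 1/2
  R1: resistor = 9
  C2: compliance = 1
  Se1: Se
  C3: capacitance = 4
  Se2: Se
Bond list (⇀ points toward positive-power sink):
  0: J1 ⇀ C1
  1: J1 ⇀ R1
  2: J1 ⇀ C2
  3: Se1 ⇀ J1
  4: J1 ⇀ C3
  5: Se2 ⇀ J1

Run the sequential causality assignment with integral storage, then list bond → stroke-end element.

#3 stroke→J1  (source Se1 imposes e)
#5 stroke→J1  (Se2 (Se) sets effort on bond)
#0 stroke→J1  (C1 integral (e out))
#2 stroke→J1  (prefer integral on C2)
#4 stroke→J1  (C3 outputs effort q/C3)
#1 stroke→R1  (only one flow-in slot at J1)

#0 |J1
#1 |R1
#2 |J1
#3 |J1
#4 |J1
#5 |J1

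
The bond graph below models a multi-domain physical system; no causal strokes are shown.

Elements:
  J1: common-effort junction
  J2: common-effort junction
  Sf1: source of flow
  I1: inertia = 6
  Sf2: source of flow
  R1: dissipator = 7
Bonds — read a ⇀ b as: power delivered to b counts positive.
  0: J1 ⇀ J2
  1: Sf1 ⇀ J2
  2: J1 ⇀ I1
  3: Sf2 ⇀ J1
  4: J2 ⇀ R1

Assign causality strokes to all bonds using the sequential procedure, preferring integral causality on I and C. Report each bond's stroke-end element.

b1 stroke at Sf1  (Sf1 fixes flow; stroke at Sf1)
b3 stroke at Sf2  (Sf2 (Sf) sets flow on bond)
b2 stroke at I1  (I1 outputs flow p/I1)
b0 stroke at J1  (J1 needs exactly one e-in)
b4 stroke at J2  (J2 needs exactly one e-in)

#0 stroke→J1
#1 stroke→Sf1
#2 stroke→I1
#3 stroke→Sf2
#4 stroke→J2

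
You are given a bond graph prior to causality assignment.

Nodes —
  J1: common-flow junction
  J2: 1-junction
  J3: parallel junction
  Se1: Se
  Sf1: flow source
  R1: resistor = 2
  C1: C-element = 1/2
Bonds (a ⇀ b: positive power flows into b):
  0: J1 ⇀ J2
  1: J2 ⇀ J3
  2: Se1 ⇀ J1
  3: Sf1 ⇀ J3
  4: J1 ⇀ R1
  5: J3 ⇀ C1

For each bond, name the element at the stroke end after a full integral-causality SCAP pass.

#2 |J1  (source Se1 imposes e)
#3 |Sf1  (source Sf1 imposes f)
#5 |J3  (prefer integral on C1)
#1 |J2  (common-e at J3 fixed by 5)
#0 |J1  (J2 needs exactly one f-in)
#4 |R1  (J1: last free bond brings flow in)

bond 0 stroke→J1
bond 1 stroke→J2
bond 2 stroke→J1
bond 3 stroke→Sf1
bond 4 stroke→R1
bond 5 stroke→J3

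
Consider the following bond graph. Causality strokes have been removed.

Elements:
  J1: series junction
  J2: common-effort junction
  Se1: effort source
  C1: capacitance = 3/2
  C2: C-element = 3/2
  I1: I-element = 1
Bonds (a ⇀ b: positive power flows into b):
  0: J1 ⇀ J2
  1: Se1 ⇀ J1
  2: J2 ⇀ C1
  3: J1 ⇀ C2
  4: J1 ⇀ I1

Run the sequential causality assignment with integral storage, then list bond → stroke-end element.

b1 |J1  (Se1: effort source, stroke at far end)
b2 |J2  (C1: C, integral causality)
b0 |J1  (J2: bond 2 brought effort, rest push out)
b3 |J1  (C2: C, integral causality)
b4 |I1  (J1: last free bond brings flow in)

β0 →J1
β1 →J1
β2 →J2
β3 →J1
β4 →I1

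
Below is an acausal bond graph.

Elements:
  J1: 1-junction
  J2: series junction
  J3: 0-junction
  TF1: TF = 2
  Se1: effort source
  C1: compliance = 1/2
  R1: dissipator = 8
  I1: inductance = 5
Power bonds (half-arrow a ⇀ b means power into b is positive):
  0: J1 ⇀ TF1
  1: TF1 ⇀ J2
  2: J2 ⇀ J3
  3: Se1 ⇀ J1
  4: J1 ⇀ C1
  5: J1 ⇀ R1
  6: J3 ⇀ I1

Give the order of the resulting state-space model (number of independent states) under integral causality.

b3 →J1  (Se1: effort source, stroke at far end)
b4 →J1  (prefer integral on C1)
b6 →I1  (prefer integral on I1)
b2 →J3  (J3 needs exactly one e-in)
b1 →J2  (J2: bond 2 brought flow, rest push out)
b0 →TF1  (TF1: transformer flips bond 1)
b5 →J1  (1-jn J1 has f-setter on 0)

2  (C1, I1 all integral)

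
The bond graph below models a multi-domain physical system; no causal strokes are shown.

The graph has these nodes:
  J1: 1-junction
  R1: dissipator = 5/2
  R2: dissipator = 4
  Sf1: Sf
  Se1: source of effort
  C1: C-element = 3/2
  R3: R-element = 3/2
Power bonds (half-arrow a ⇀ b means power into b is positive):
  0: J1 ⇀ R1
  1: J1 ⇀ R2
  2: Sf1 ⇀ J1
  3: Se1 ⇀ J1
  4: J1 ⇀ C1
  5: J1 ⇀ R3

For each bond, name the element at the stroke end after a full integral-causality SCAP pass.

β2 |Sf1  (Sf1: flow source, stroke at near end)
β3 |J1  (Se1: effort source, stroke at far end)
β0 |J1  (J1 flow already set via bond 2)
β1 |J1  (J1 flow already set via bond 2)
β4 |J1  (common-f at J1 fixed by 2)
β5 |J1  (1-jn J1 has f-setter on 2)

β0 →J1
β1 →J1
β2 →Sf1
β3 →J1
β4 →J1
β5 →J1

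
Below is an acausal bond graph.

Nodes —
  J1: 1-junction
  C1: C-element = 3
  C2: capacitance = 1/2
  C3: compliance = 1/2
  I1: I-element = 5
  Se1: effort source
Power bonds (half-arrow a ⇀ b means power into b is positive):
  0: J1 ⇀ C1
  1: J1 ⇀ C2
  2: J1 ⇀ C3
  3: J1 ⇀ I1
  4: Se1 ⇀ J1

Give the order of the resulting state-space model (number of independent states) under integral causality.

4  (C1, C2, C3, I1 all integral)

#4 stroke→J1  (Se1 (Se) sets effort on bond)
#0 stroke→J1  (C1: C, integral causality)
#1 stroke→J1  (C2: C, integral causality)
#2 stroke→J1  (C3: C, integral causality)
#3 stroke→I1  (only one flow-in slot at J1)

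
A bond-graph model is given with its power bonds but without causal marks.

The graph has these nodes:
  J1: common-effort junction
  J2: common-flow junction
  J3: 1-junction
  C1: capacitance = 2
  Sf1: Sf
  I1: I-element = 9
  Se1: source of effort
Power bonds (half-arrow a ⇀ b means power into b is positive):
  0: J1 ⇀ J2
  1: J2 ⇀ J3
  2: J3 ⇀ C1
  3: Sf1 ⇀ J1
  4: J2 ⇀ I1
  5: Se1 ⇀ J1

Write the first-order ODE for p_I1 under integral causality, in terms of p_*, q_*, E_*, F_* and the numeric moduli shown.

#3 |Sf1  (Sf1: flow source, stroke at near end)
#5 |J1  (Se1: effort source, stroke at far end)
#0 |J2  (common-e at J1 fixed by 5)
#2 |J3  (C1: C, integral causality)
#1 |J2  (only one flow-in slot at J3)
#4 |I1  (closing 1-jn rule on J2)

dp_I1/dt = E_Se1 - q_C1/2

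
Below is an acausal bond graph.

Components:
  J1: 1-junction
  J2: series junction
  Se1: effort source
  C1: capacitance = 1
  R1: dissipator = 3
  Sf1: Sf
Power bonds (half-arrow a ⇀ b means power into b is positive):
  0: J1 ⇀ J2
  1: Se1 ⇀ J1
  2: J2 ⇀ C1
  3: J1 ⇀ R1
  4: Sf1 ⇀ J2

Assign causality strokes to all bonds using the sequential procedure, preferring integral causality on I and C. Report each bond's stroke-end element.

b1 stroke at J1  (Se1 (Se) sets effort on bond)
b4 stroke at Sf1  (Sf1 fixes flow; stroke at Sf1)
b0 stroke at J2  (J2: bond 4 brought flow, rest push out)
b2 stroke at J2  (J2 flow already set via bond 4)
b3 stroke at J1  (1-jn J1 has f-setter on 0)

β0 stroke at J2
β1 stroke at J1
β2 stroke at J2
β3 stroke at J1
β4 stroke at Sf1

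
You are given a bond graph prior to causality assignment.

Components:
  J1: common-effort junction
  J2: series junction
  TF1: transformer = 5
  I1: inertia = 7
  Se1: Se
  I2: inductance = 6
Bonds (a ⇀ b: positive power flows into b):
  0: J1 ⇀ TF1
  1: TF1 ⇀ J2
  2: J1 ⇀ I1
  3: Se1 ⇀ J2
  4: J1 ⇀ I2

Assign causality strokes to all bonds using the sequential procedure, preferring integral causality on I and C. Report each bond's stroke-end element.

bond 0 stroke→J1
bond 1 stroke→TF1
bond 2 stroke→I1
bond 3 stroke→J2
bond 4 stroke→I2

β3 stroke→J2  (Se1 (Se) sets effort on bond)
β1 stroke→TF1  (closing 1-jn rule on J2)
β0 stroke→J1  (TF1: transformer flips bond 1)
β2 stroke→I1  (0-jn J1 has e-setter on 0)
β4 stroke→I2  (J1 effort already set via bond 0)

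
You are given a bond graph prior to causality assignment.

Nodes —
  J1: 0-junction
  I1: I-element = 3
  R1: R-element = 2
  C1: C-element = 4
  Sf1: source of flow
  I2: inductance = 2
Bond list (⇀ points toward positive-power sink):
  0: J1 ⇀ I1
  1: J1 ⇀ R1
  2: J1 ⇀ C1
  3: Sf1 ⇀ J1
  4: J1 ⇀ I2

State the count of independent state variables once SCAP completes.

b3 stroke at Sf1  (Sf1 (Sf) sets flow on bond)
b0 stroke at I1  (prefer integral on I1)
b2 stroke at J1  (C1: C, integral causality)
b1 stroke at R1  (0-jn J1 has e-setter on 2)
b4 stroke at I2  (J1: bond 2 brought effort, rest push out)

3  (C1, I1, I2 all integral)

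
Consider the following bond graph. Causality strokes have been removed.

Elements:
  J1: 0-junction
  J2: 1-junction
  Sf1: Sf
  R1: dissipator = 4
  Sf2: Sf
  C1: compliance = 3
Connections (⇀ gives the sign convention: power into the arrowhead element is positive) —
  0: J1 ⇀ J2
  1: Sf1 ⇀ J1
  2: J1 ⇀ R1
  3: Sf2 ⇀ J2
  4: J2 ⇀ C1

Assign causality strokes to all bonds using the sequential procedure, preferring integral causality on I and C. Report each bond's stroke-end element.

b0 stroke→J2
b1 stroke→Sf1
b2 stroke→J1
b3 stroke→Sf2
b4 stroke→J2

bond 1 →Sf1  (source Sf1 imposes f)
bond 3 →Sf2  (Sf2 fixes flow; stroke at Sf2)
bond 0 →J2  (1-jn J2 has f-setter on 3)
bond 4 →J2  (J2 flow already set via bond 3)
bond 2 →J1  (only one effort-in slot at J1)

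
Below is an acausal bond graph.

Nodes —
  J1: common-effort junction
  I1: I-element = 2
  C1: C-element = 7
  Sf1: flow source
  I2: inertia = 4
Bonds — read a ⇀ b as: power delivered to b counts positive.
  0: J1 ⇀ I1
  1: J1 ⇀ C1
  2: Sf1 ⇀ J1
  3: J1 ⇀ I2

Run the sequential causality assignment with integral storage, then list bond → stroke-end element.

bond 0 stroke→I1
bond 1 stroke→J1
bond 2 stroke→Sf1
bond 3 stroke→I2

β2 stroke at Sf1  (Sf1 fixes flow; stroke at Sf1)
β0 stroke at I1  (I1 outputs flow p/I1)
β1 stroke at J1  (C1 integral (e out))
β3 stroke at I2  (J1 effort already set via bond 1)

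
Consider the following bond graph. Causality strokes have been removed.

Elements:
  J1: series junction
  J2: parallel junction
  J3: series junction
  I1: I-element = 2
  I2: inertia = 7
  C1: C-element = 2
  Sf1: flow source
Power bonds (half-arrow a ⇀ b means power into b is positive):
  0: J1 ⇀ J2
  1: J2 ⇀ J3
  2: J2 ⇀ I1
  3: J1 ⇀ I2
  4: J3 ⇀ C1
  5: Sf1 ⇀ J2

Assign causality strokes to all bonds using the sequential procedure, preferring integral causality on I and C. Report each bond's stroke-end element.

β0 →J1
β1 →J2
β2 →I1
β3 →I2
β4 →J3
β5 →Sf1

b5 →Sf1  (Sf1: flow source, stroke at near end)
b2 →I1  (I1 integral (f out))
b3 →I2  (prefer integral on I2)
b0 →J1  (common-f at J1 fixed by 3)
b1 →J2  (only one effort-in slot at J2)
b4 →J3  (common-f at J3 fixed by 1)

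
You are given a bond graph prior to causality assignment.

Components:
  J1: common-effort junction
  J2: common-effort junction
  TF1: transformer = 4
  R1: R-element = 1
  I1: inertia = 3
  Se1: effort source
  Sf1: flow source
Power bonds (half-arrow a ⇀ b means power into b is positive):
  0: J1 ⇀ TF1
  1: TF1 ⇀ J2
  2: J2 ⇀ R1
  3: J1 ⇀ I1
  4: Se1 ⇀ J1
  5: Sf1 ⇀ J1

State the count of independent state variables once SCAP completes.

1  (I1 all integral)

β4 →J1  (Se1 fixes effort; stroke away)
β5 →Sf1  (Sf1 (Sf) sets flow on bond)
β0 →TF1  (J1: bond 4 brought effort, rest push out)
β3 →I1  (common-e at J1 fixed by 4)
β1 →J2  (TF1: transformer flips bond 0)
β2 →R1  (J2: bond 1 brought effort, rest push out)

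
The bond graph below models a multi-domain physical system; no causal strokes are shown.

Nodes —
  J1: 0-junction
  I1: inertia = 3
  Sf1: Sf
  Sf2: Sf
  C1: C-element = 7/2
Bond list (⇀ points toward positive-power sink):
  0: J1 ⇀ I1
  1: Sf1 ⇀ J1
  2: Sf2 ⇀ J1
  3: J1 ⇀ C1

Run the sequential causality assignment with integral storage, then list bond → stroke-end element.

b1 →Sf1  (Sf1 fixes flow; stroke at Sf1)
b2 →Sf2  (Sf2 fixes flow; stroke at Sf2)
b0 →I1  (I1: I, integral causality)
b3 →J1  (only one effort-in slot at J1)

b0 →I1
b1 →Sf1
b2 →Sf2
b3 →J1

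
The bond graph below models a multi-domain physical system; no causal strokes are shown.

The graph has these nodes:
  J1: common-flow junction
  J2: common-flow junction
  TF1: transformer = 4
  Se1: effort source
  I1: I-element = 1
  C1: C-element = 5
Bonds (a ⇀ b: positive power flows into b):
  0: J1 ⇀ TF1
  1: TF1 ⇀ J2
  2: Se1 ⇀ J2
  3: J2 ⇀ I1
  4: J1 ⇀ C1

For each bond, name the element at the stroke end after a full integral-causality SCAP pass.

#0 |TF1
#1 |J2
#2 |J2
#3 |I1
#4 |J1

b2 →J2  (Se1 fixes effort; stroke away)
b3 →I1  (I1 outputs flow p/I1)
b1 →J2  (J2: bond 3 brought flow, rest push out)
b0 →TF1  (through TF1, causality passes straight; one stroke at TF1)
b4 →J1  (1-jn J1 has f-setter on 0)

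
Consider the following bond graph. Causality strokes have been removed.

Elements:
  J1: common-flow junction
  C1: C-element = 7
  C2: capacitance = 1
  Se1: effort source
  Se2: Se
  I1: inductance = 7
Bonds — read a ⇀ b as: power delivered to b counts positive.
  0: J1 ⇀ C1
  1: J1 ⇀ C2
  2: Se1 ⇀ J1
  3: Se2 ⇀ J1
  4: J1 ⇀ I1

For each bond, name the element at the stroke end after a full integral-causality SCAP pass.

b0 stroke at J1
b1 stroke at J1
b2 stroke at J1
b3 stroke at J1
b4 stroke at I1

β2 stroke→J1  (Se1 fixes effort; stroke away)
β3 stroke→J1  (Se2 fixes effort; stroke away)
β0 stroke→J1  (prefer integral on C1)
β1 stroke→J1  (C2 outputs effort q/C2)
β4 stroke→I1  (J1: last free bond brings flow in)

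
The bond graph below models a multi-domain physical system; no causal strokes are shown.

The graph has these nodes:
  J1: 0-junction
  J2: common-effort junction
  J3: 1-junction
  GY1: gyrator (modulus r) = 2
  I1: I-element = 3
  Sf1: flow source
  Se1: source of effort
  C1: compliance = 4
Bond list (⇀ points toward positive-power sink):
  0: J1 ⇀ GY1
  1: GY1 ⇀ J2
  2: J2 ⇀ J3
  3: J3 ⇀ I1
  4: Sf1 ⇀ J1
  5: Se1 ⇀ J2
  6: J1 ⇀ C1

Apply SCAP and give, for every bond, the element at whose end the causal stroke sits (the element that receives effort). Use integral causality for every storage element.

β0 |GY1
β1 |GY1
β2 |J3
β3 |I1
β4 |Sf1
β5 |J2
β6 |J1

β4 →Sf1  (Sf1 (Sf) sets flow on bond)
β5 →J2  (Se1: effort source, stroke at far end)
β1 →GY1  (common-e at J2 fixed by 5)
β2 →J3  (common-e at J2 fixed by 5)
β3 →I1  (J3 needs exactly one f-in)
β0 →GY1  (through GY1, causality inverts; strokes same side of GY1)
β6 →J1  (closing 0-jn rule on J1)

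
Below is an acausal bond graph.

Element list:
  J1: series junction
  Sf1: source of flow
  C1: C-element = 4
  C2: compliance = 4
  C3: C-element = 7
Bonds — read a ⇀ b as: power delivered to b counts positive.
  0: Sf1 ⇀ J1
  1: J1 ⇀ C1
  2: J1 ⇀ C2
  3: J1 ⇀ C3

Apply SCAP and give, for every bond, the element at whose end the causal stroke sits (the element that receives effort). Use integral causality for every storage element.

b0 stroke→Sf1  (Sf1 fixes flow; stroke at Sf1)
b1 stroke→J1  (1-jn J1 has f-setter on 0)
b2 stroke→J1  (1-jn J1 has f-setter on 0)
b3 stroke→J1  (1-jn J1 has f-setter on 0)

β0 →Sf1
β1 →J1
β2 →J1
β3 →J1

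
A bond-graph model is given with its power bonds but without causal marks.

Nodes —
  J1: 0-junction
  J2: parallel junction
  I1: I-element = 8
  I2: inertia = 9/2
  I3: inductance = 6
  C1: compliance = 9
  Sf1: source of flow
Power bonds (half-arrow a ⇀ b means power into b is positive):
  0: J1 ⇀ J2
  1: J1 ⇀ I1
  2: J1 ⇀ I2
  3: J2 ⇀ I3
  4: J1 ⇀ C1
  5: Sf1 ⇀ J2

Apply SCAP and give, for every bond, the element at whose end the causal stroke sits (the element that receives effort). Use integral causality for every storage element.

#0 stroke at J2
#1 stroke at I1
#2 stroke at I2
#3 stroke at I3
#4 stroke at J1
#5 stroke at Sf1

b5 stroke→Sf1  (source Sf1 imposes f)
b1 stroke→I1  (I1: I, integral causality)
b2 stroke→I2  (I2 outputs flow p/I2)
b3 stroke→I3  (I3 integral (f out))
b0 stroke→J2  (J2 needs exactly one e-in)
b4 stroke→J1  (closing 0-jn rule on J1)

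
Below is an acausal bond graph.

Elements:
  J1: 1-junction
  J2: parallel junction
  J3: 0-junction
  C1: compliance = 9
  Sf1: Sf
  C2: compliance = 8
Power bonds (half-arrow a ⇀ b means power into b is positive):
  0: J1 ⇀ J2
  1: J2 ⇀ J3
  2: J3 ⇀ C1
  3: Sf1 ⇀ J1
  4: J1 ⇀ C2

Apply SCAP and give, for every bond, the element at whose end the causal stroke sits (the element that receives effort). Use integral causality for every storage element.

b3 →Sf1  (Sf1 fixes flow; stroke at Sf1)
b0 →J1  (1-jn J1 has f-setter on 3)
b4 →J1  (1-jn J1 has f-setter on 3)
b1 →J2  (J2: last free bond brings effort in)
b2 →J3  (J3: last free bond brings effort in)

b0 stroke at J1
b1 stroke at J2
b2 stroke at J3
b3 stroke at Sf1
b4 stroke at J1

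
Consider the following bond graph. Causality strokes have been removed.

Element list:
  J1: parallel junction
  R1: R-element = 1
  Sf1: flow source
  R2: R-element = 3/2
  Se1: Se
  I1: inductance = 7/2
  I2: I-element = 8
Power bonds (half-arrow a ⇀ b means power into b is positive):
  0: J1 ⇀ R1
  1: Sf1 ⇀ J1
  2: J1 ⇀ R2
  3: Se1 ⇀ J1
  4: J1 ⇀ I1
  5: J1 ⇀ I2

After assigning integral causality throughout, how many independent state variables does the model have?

2  (I1, I2 all integral)

b1 stroke→Sf1  (Sf1 fixes flow; stroke at Sf1)
b3 stroke→J1  (Se1: effort source, stroke at far end)
b0 stroke→R1  (common-e at J1 fixed by 3)
b2 stroke→R2  (J1 effort already set via bond 3)
b4 stroke→I1  (0-jn J1 has e-setter on 3)
b5 stroke→I2  (J1: bond 3 brought effort, rest push out)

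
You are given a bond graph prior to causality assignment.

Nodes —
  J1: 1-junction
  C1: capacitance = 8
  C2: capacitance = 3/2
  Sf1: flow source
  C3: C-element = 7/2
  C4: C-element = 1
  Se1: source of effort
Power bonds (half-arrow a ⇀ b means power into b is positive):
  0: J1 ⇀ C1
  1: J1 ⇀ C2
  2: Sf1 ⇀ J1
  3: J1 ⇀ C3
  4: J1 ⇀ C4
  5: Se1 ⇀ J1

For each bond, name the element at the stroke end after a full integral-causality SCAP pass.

b2 →Sf1  (Sf1: flow source, stroke at near end)
b5 →J1  (Se1: effort source, stroke at far end)
b0 →J1  (J1: bond 2 brought flow, rest push out)
b1 →J1  (1-jn J1 has f-setter on 2)
b3 →J1  (1-jn J1 has f-setter on 2)
b4 →J1  (common-f at J1 fixed by 2)

β0 stroke→J1
β1 stroke→J1
β2 stroke→Sf1
β3 stroke→J1
β4 stroke→J1
β5 stroke→J1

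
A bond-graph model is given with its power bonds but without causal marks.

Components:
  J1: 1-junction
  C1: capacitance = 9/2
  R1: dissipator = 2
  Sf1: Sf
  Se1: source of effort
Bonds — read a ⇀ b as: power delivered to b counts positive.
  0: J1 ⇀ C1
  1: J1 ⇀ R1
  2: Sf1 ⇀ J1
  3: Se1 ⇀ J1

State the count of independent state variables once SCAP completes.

1  (C1 all integral)

b2 →Sf1  (Sf1: flow source, stroke at near end)
b3 →J1  (source Se1 imposes e)
b0 →J1  (J1 flow already set via bond 2)
b1 →J1  (1-jn J1 has f-setter on 2)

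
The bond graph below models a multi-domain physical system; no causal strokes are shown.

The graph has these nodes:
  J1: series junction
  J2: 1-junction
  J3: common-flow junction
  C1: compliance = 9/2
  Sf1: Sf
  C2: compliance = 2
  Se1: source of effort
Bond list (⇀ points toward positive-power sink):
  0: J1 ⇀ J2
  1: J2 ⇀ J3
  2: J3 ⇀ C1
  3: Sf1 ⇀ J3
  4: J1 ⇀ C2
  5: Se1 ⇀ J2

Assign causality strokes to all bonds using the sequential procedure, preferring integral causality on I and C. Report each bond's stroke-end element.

#3 →Sf1  (Sf1 fixes flow; stroke at Sf1)
#5 →J2  (Se1 fixes effort; stroke away)
#1 →J3  (1-jn J3 has f-setter on 3)
#2 →J3  (J3: bond 3 brought flow, rest push out)
#0 →J2  (common-f at J2 fixed by 1)
#4 →J1  (common-f at J1 fixed by 0)

b0 stroke→J2
b1 stroke→J3
b2 stroke→J3
b3 stroke→Sf1
b4 stroke→J1
b5 stroke→J2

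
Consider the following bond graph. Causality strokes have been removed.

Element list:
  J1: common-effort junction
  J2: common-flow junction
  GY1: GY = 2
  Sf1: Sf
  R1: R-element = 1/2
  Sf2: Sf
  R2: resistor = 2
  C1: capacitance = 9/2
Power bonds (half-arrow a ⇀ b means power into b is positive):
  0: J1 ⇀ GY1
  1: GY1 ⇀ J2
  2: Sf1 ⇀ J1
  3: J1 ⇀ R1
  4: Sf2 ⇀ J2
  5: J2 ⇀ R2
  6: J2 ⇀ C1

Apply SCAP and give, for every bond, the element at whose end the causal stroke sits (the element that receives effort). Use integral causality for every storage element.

bond 2 |Sf1  (Sf1 fixes flow; stroke at Sf1)
bond 4 |Sf2  (Sf2: flow source, stroke at near end)
bond 1 |J2  (J2 flow already set via bond 4)
bond 5 |J2  (J2 flow already set via bond 4)
bond 6 |J2  (J2 flow already set via bond 4)
bond 0 |J1  (GY1: gyrator matches bond 1)
bond 3 |R1  (0-jn J1 has e-setter on 0)

#0 |J1
#1 |J2
#2 |Sf1
#3 |R1
#4 |Sf2
#5 |J2
#6 |J2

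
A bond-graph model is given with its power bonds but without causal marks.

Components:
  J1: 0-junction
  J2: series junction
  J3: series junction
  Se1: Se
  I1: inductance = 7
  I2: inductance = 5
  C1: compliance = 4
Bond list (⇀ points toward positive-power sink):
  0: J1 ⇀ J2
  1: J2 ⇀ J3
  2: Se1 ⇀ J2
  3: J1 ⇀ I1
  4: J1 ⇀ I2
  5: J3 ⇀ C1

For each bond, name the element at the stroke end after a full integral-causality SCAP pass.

bond 2 stroke at J2  (Se1: effort source, stroke at far end)
bond 3 stroke at I1  (I1 outputs flow p/I1)
bond 4 stroke at I2  (I2 outputs flow p/I2)
bond 0 stroke at J1  (only one effort-in slot at J1)
bond 1 stroke at J2  (J2 flow already set via bond 0)
bond 5 stroke at J3  (J3: bond 1 brought flow, rest push out)

#0 stroke→J1
#1 stroke→J2
#2 stroke→J2
#3 stroke→I1
#4 stroke→I2
#5 stroke→J3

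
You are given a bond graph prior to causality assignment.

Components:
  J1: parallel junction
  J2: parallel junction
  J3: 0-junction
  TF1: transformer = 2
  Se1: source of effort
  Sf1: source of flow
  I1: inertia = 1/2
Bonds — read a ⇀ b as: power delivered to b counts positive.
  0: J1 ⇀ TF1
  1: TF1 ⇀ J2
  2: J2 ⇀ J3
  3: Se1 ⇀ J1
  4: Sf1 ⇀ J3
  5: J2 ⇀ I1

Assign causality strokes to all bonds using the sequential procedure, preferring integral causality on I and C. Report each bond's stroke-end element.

bond 0 stroke at TF1
bond 1 stroke at J2
bond 2 stroke at J3
bond 3 stroke at J1
bond 4 stroke at Sf1
bond 5 stroke at I1

#3 |J1  (source Se1 imposes e)
#4 |Sf1  (Sf1: flow source, stroke at near end)
#0 |TF1  (J1: bond 3 brought effort, rest push out)
#2 |J3  (only one effort-in slot at J3)
#1 |J2  (TF1 one-in-one-out from 0)
#5 |I1  (J2: bond 1 brought effort, rest push out)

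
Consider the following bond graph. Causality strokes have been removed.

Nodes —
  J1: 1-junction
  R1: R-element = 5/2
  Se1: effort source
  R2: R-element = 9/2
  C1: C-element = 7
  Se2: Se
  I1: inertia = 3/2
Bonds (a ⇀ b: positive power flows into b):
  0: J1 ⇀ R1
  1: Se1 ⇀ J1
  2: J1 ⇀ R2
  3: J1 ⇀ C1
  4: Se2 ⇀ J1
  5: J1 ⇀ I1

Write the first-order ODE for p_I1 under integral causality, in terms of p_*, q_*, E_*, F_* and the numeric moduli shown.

b1 stroke→J1  (Se1 fixes effort; stroke away)
b4 stroke→J1  (source Se2 imposes e)
b3 stroke→J1  (C1 outputs effort q/C1)
b5 stroke→I1  (I1 integral (f out))
b0 stroke→J1  (J1 flow already set via bond 5)
b2 stroke→J1  (J1: bond 5 brought flow, rest push out)

dp_I1/dt = E_Se1 + E_Se2 - 14*p_I1/3 - q_C1/7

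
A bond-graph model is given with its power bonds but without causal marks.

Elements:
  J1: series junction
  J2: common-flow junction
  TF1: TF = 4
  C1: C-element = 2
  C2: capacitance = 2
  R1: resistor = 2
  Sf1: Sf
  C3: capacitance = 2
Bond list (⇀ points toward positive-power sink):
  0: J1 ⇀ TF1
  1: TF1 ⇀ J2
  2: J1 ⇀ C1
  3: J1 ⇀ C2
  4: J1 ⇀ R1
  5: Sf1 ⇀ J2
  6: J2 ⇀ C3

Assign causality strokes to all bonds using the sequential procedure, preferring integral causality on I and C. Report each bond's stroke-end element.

β0 stroke at TF1
β1 stroke at J2
β2 stroke at J1
β3 stroke at J1
β4 stroke at J1
β5 stroke at Sf1
β6 stroke at J2

β5 →Sf1  (Sf1 fixes flow; stroke at Sf1)
β1 →J2  (1-jn J2 has f-setter on 5)
β6 →J2  (common-f at J2 fixed by 5)
β0 →TF1  (through TF1, causality passes straight; one stroke at TF1)
β2 →J1  (common-f at J1 fixed by 0)
β3 →J1  (1-jn J1 has f-setter on 0)
β4 →J1  (J1: bond 0 brought flow, rest push out)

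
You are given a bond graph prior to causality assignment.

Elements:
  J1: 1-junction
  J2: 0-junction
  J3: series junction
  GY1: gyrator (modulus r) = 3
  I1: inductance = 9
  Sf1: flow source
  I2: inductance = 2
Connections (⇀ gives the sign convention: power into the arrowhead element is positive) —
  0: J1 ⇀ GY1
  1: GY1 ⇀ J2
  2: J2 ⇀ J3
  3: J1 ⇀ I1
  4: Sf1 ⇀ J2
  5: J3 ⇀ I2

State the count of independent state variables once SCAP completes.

2  (I1, I2 all integral)

b4 stroke at Sf1  (Sf1: flow source, stroke at near end)
b3 stroke at I1  (I1 outputs flow p/I1)
b0 stroke at J1  (J1 flow already set via bond 3)
b1 stroke at J2  (through GY1, causality inverts; strokes same side of GY1)
b2 stroke at J3  (common-e at J2 fixed by 1)
b5 stroke at I2  (J3 needs exactly one f-in)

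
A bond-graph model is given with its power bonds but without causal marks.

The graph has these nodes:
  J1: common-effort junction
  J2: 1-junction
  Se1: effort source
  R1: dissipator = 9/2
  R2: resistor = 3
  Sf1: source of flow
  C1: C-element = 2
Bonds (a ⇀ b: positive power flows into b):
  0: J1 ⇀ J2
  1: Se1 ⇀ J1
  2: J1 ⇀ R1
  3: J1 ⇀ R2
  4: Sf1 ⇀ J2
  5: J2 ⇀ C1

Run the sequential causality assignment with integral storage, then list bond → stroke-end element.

bond 1 stroke→J1  (source Se1 imposes e)
bond 4 stroke→Sf1  (Sf1 (Sf) sets flow on bond)
bond 0 stroke→J2  (0-jn J1 has e-setter on 1)
bond 2 stroke→R1  (J1: bond 1 brought effort, rest push out)
bond 3 stroke→R2  (common-e at J1 fixed by 1)
bond 5 stroke→J2  (common-f at J2 fixed by 4)

b0 →J2
b1 →J1
b2 →R1
b3 →R2
b4 →Sf1
b5 →J2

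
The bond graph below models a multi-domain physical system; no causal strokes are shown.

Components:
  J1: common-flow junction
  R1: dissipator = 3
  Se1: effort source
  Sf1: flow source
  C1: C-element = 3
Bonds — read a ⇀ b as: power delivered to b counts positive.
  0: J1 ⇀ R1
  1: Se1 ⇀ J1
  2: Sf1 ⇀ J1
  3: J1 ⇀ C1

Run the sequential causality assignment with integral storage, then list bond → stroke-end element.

β1 stroke→J1  (Se1: effort source, stroke at far end)
β2 stroke→Sf1  (Sf1 fixes flow; stroke at Sf1)
β0 stroke→J1  (J1: bond 2 brought flow, rest push out)
β3 stroke→J1  (J1: bond 2 brought flow, rest push out)

β0 stroke at J1
β1 stroke at J1
β2 stroke at Sf1
β3 stroke at J1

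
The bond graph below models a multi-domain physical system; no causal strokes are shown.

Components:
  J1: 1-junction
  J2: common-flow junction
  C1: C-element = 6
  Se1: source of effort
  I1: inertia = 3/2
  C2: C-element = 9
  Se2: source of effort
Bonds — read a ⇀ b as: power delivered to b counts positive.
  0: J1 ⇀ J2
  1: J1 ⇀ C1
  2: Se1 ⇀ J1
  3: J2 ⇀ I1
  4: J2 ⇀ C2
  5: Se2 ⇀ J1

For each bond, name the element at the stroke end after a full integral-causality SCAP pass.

#0 |J2
#1 |J1
#2 |J1
#3 |I1
#4 |J2
#5 |J1

#2 →J1  (source Se1 imposes e)
#5 →J1  (Se2: effort source, stroke at far end)
#1 →J1  (C1: C, integral causality)
#0 →J2  (J1 needs exactly one f-in)
#3 →I1  (I1 outputs flow p/I1)
#4 →J2  (J2 flow already set via bond 3)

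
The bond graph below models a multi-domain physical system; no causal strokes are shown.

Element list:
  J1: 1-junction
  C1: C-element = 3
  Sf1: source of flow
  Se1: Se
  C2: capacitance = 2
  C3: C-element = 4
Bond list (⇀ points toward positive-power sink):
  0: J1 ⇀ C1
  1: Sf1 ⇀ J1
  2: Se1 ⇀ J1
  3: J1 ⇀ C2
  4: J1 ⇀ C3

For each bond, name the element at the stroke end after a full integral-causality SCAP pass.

β0 stroke→J1
β1 stroke→Sf1
β2 stroke→J1
β3 stroke→J1
β4 stroke→J1

#1 stroke at Sf1  (source Sf1 imposes f)
#2 stroke at J1  (Se1: effort source, stroke at far end)
#0 stroke at J1  (J1: bond 1 brought flow, rest push out)
#3 stroke at J1  (1-jn J1 has f-setter on 1)
#4 stroke at J1  (J1 flow already set via bond 1)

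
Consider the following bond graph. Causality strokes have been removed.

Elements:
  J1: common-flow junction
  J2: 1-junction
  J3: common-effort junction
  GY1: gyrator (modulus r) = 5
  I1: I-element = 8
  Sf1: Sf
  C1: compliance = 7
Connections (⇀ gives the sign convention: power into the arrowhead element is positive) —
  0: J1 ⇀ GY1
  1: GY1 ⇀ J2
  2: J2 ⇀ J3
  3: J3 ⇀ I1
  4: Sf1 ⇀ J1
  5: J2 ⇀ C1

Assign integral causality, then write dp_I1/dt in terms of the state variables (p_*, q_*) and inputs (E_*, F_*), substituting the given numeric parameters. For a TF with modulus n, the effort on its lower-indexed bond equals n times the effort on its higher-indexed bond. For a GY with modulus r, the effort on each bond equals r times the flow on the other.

dp_I1/dt = 5*F_Sf1 - q_C1/7

b4 stroke→Sf1  (Sf1: flow source, stroke at near end)
b0 stroke→J1  (J1 flow already set via bond 4)
b1 stroke→J2  (through GY1, causality inverts; strokes same side of GY1)
b3 stroke→I1  (prefer integral on I1)
b2 stroke→J3  (only one effort-in slot at J3)
b5 stroke→J2  (1-jn J2 has f-setter on 2)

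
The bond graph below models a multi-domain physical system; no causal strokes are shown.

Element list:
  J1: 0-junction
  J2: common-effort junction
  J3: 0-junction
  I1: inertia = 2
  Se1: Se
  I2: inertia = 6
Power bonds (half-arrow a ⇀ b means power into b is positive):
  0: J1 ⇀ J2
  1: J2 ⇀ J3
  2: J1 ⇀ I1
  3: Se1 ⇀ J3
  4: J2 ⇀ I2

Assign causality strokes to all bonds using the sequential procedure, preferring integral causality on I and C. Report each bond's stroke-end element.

b0 stroke at J1
b1 stroke at J2
b2 stroke at I1
b3 stroke at J3
b4 stroke at I2

bond 3 →J3  (Se1 (Se) sets effort on bond)
bond 1 →J2  (common-e at J3 fixed by 3)
bond 0 →J1  (common-e at J2 fixed by 1)
bond 4 →I2  (J2: bond 1 brought effort, rest push out)
bond 2 →I1  (0-jn J1 has e-setter on 0)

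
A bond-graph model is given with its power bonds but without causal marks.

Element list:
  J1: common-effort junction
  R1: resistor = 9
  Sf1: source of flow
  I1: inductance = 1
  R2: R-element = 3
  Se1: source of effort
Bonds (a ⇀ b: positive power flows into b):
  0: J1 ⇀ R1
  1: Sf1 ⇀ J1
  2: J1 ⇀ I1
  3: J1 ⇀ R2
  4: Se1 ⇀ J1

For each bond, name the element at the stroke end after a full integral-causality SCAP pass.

bond 1 |Sf1  (source Sf1 imposes f)
bond 4 |J1  (Se1: effort source, stroke at far end)
bond 0 |R1  (J1 effort already set via bond 4)
bond 2 |I1  (J1: bond 4 brought effort, rest push out)
bond 3 |R2  (J1: bond 4 brought effort, rest push out)

b0 |R1
b1 |Sf1
b2 |I1
b3 |R2
b4 |J1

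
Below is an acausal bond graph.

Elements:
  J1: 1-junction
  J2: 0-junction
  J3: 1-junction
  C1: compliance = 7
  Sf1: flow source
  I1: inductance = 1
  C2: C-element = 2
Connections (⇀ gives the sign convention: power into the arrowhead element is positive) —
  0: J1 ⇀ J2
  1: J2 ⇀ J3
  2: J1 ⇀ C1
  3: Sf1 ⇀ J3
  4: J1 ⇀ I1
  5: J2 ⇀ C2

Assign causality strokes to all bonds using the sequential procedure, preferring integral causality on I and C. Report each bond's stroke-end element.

bond 3 |Sf1  (source Sf1 imposes f)
bond 1 |J3  (J3 flow already set via bond 3)
bond 2 |J1  (C1: C, integral causality)
bond 4 |I1  (I1 integral (f out))
bond 0 |J1  (J1: bond 4 brought flow, rest push out)
bond 5 |J2  (only one effort-in slot at J2)

β0 stroke→J1
β1 stroke→J3
β2 stroke→J1
β3 stroke→Sf1
β4 stroke→I1
β5 stroke→J2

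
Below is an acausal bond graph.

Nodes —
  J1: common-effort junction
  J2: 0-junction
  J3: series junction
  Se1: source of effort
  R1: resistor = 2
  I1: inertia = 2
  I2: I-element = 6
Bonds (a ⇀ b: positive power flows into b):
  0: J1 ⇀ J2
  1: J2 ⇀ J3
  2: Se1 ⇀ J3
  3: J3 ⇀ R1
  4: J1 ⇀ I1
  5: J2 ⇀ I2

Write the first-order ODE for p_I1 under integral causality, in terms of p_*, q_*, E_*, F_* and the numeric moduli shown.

dp_I1/dt = -E_Se1 - p_I1 - p_I2/3

β2 stroke→J3  (source Se1 imposes e)
β4 stroke→I1  (I1 outputs flow p/I1)
β0 stroke→J1  (only one effort-in slot at J1)
β5 stroke→I2  (I2 integral (f out))
β1 stroke→J2  (J2: last free bond brings effort in)
β3 stroke→J3  (common-f at J3 fixed by 1)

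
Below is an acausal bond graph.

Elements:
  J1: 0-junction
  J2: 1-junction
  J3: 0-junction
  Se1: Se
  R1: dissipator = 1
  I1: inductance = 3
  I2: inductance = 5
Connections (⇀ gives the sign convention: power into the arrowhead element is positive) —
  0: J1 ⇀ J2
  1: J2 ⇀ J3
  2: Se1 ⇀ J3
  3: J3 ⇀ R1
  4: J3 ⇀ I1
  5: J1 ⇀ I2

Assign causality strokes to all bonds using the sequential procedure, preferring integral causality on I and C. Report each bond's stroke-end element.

β0 →J1
β1 →J2
β2 →J3
β3 →R1
β4 →I1
β5 →I2

bond 2 stroke at J3  (Se1: effort source, stroke at far end)
bond 1 stroke at J2  (J3: bond 2 brought effort, rest push out)
bond 3 stroke at R1  (J3 effort already set via bond 2)
bond 4 stroke at I1  (common-e at J3 fixed by 2)
bond 0 stroke at J1  (closing 1-jn rule on J2)
bond 5 stroke at I2  (0-jn J1 has e-setter on 0)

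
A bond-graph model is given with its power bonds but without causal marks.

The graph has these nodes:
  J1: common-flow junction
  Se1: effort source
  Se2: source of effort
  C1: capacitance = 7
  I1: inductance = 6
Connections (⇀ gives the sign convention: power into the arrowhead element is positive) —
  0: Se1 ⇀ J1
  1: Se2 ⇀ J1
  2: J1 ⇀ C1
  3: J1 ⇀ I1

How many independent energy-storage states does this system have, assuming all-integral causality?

2  (C1, I1 all integral)

b0 →J1  (source Se1 imposes e)
b1 →J1  (Se2 (Se) sets effort on bond)
b2 →J1  (C1: C, integral causality)
b3 →I1  (closing 1-jn rule on J1)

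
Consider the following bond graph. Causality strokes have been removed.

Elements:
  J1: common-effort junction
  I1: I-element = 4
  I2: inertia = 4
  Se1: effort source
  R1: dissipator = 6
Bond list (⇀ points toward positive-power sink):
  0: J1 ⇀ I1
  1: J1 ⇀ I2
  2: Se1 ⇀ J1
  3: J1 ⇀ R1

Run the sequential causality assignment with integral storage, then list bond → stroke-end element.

bond 2 stroke at J1  (Se1: effort source, stroke at far end)
bond 0 stroke at I1  (J1 effort already set via bond 2)
bond 1 stroke at I2  (0-jn J1 has e-setter on 2)
bond 3 stroke at R1  (J1 effort already set via bond 2)

b0 stroke at I1
b1 stroke at I2
b2 stroke at J1
b3 stroke at R1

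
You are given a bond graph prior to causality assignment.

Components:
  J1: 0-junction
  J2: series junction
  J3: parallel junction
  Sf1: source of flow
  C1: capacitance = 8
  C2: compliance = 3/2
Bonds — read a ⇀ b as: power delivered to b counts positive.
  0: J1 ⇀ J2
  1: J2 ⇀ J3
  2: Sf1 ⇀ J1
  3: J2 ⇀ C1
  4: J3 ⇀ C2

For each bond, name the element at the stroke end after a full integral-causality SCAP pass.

b0 stroke at J1
b1 stroke at J2
b2 stroke at Sf1
b3 stroke at J2
b4 stroke at J3

β2 stroke at Sf1  (Sf1 (Sf) sets flow on bond)
β0 stroke at J1  (J1 needs exactly one e-in)
β1 stroke at J2  (common-f at J2 fixed by 0)
β3 stroke at J2  (1-jn J2 has f-setter on 0)
β4 stroke at J3  (J3: last free bond brings effort in)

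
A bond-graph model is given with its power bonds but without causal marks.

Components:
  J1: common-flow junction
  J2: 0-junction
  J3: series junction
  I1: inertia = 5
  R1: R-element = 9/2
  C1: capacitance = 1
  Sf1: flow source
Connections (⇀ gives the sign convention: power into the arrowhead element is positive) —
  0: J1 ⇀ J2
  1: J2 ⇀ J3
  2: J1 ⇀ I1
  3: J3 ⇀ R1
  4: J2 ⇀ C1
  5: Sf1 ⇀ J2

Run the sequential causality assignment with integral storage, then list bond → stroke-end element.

β0 |J1
β1 |J3
β2 |I1
β3 |R1
β4 |J2
β5 |Sf1

β5 →Sf1  (Sf1 fixes flow; stroke at Sf1)
β2 →I1  (I1: I, integral causality)
β0 →J1  (J1: bond 2 brought flow, rest push out)
β4 →J2  (C1: C, integral causality)
β1 →J3  (0-jn J2 has e-setter on 4)
β3 →R1  (closing 1-jn rule on J3)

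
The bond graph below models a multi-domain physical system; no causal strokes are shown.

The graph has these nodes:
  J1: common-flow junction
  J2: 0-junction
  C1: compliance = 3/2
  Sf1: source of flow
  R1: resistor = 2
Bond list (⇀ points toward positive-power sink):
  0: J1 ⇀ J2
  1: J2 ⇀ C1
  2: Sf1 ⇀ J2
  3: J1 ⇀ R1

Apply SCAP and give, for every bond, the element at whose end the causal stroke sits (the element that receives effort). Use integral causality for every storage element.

b2 stroke at Sf1  (Sf1 fixes flow; stroke at Sf1)
b1 stroke at J2  (C1 integral (e out))
b0 stroke at J1  (0-jn J2 has e-setter on 1)
b3 stroke at R1  (J1: last free bond brings flow in)

b0 |J1
b1 |J2
b2 |Sf1
b3 |R1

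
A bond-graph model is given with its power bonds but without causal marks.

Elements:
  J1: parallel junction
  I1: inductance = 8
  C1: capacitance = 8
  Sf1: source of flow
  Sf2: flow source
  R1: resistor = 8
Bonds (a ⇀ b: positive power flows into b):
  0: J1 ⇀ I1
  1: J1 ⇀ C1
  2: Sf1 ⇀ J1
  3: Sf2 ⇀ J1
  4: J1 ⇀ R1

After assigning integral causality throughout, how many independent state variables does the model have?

2  (C1, I1 all integral)

b2 stroke→Sf1  (Sf1 (Sf) sets flow on bond)
b3 stroke→Sf2  (Sf2 (Sf) sets flow on bond)
b0 stroke→I1  (I1 outputs flow p/I1)
b1 stroke→J1  (C1: C, integral causality)
b4 stroke→R1  (common-e at J1 fixed by 1)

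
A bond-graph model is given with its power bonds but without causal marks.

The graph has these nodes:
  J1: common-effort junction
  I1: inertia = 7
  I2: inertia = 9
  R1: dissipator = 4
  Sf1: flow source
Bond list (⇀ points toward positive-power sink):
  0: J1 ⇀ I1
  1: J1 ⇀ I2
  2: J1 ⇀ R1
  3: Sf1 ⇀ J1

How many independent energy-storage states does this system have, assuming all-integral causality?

2  (I1, I2 all integral)

bond 3 →Sf1  (Sf1: flow source, stroke at near end)
bond 0 →I1  (I1: I, integral causality)
bond 1 →I2  (I2: I, integral causality)
bond 2 →J1  (only one effort-in slot at J1)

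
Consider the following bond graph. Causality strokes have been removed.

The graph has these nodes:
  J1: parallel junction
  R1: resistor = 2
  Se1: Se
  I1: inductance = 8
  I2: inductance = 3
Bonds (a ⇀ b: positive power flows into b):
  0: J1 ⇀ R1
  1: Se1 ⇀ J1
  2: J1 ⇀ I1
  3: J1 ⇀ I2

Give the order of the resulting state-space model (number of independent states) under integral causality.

2  (I1, I2 all integral)

#1 stroke at J1  (Se1: effort source, stroke at far end)
#0 stroke at R1  (0-jn J1 has e-setter on 1)
#2 stroke at I1  (J1: bond 1 brought effort, rest push out)
#3 stroke at I2  (common-e at J1 fixed by 1)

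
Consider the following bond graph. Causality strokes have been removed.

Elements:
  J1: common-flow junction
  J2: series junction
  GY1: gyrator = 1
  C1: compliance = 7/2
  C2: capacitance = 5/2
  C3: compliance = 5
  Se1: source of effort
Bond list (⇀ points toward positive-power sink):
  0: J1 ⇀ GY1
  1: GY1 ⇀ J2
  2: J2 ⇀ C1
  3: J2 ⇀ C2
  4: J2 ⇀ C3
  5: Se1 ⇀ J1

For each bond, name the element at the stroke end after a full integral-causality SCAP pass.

bond 5 stroke→J1  (source Se1 imposes e)
bond 0 stroke→GY1  (J1: last free bond brings flow in)
bond 1 stroke→GY1  (GY1: gyrator matches bond 0)
bond 2 stroke→J2  (J2 flow already set via bond 1)
bond 3 stroke→J2  (J2: bond 1 brought flow, rest push out)
bond 4 stroke→J2  (common-f at J2 fixed by 1)

bond 0 stroke→GY1
bond 1 stroke→GY1
bond 2 stroke→J2
bond 3 stroke→J2
bond 4 stroke→J2
bond 5 stroke→J1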